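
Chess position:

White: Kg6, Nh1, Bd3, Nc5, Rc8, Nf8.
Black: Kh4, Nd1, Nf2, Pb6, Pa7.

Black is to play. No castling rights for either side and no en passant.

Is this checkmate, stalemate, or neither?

neither

Black to move; black king on h4.
In check: no.
Legal moves for Black: Kg4, Kh3, Ng4, Ne4, Nh3, Nxd3, Nxh1, Ne3, Nc3, Nb2, bxc5, a6, b5, a5.
Black has 14 legal moves and is not in check → neither.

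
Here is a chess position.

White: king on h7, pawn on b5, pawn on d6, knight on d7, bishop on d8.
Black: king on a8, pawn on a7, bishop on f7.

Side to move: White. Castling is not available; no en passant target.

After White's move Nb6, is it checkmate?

After Nb6: black king on a8; in check: yes, from the white knight on b6.
Black has 3 legal replies: Kb8, Kb7, axb6.
In check but a legal move exists → not checkmate.

no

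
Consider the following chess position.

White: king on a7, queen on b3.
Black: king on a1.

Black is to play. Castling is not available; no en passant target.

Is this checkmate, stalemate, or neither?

stalemate

Black to move; black king on a1.
In check: no.
King squares — b1: attacked by Qb3; a2: attacked by Qb3; b2: attacked by Qb3.
Legal moves for Black: none.
Not in check and no legal moves → stalemate.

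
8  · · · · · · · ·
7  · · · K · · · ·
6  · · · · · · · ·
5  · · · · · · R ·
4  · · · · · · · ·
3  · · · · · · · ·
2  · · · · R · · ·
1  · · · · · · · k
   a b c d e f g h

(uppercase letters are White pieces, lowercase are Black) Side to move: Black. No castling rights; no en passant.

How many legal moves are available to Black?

0

Black to move; king on h1.
In check: no.
Legal moves: none.
Count: 0.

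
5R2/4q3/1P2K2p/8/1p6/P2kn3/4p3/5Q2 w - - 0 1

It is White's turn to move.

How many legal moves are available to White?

White to move; king on e6.
In check: yes, from the black queen on e7.
Legal moves: Kxe7.
Count: 1.

1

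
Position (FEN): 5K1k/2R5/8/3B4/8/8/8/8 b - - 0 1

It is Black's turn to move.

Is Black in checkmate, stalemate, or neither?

stalemate

Black to move; black king on h8.
In check: no.
King squares — g7: attacked by Rc7; h7: attacked by Rc7; g8: attacked by Bd5.
Legal moves for Black: none.
Not in check and no legal moves → stalemate.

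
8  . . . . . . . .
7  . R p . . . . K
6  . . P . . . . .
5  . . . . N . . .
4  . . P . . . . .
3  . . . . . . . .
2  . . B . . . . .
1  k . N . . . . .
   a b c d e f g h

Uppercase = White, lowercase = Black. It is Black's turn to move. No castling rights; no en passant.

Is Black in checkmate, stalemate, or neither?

stalemate

Black to move; black king on a1.
In check: no.
King squares — b1: attacked by Bc2; a2: attacked by Nc1; b2: attacked by Rb7.
Legal moves for Black: none.
Not in check and no legal moves → stalemate.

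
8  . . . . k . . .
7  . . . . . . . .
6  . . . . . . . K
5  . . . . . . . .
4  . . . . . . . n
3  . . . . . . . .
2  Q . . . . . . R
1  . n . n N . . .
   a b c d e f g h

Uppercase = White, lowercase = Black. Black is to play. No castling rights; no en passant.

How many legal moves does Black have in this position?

Black to move; king on e8.
In check: no.
Legal moves: Kf8, Kd8, Ke7, Kd7, Ng6, Nf5+, Nf3, Ng2, Ne3, Ndc3, Nf2, Nb2, Nbc3, Na3, Nd2.
Count: 15.

15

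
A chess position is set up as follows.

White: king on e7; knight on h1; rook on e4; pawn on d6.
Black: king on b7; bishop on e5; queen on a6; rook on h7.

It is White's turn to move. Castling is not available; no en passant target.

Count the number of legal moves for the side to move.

4

White to move; king on e7.
In check: yes, from the black rook on h7.
Legal moves: Kf8, Ke8, Kd8, Ke6.
Count: 4.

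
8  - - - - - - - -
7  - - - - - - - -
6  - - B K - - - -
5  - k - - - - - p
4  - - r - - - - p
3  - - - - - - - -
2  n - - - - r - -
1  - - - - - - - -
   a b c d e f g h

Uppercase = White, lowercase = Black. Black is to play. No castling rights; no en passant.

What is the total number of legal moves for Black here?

Black to move; king on b5.
In check: yes, from the white bishop on c6.
Legal moves: Kb6, Ka6, Ka5, Kb4, Rxc6+.
Count: 5.

5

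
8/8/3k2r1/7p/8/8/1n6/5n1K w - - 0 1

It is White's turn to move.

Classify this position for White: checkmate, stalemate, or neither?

stalemate

White to move; white king on h1.
In check: no.
King squares — g1: attacked by Rg6; g2: attacked by Rg6; h2: attacked by Nf1.
Legal moves for White: none.
Not in check and no legal moves → stalemate.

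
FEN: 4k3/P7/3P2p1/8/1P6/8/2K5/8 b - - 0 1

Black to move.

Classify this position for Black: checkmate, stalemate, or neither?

neither

Black to move; black king on e8.
In check: no.
Legal moves for Black: Kf8, Kd8, Kf7, Kd7, g5.
Black has 5 legal moves and is not in check → neither.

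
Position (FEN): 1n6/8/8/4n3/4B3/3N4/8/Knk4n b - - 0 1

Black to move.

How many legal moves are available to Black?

Black to move; king on c1.
In check: yes, from the white knight on d3.
Legal moves: Kd2, Kc2, Kd1, Nxd3.
Count: 4.

4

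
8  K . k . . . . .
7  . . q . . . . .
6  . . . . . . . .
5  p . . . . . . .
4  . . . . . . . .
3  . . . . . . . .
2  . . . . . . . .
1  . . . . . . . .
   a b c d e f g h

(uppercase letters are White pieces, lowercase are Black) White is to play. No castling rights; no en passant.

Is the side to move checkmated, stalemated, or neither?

White to move; white king on a8.
In check: no.
King squares — a7: attacked by Qc7; b7: attacked by Qc7; b8: attacked by Qc7.
Legal moves for White: none.
Not in check and no legal moves → stalemate.

stalemate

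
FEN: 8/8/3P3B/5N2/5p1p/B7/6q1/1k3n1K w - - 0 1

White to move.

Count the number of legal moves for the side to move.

White to move; king on h1.
In check: yes, from the black queen on g2.
Legal moves: Kxg2.
Count: 1.

1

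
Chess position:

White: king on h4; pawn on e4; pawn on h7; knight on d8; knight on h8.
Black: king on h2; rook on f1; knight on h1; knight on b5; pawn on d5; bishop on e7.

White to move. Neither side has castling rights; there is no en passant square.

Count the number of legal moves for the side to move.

2

White to move; king on h4.
In check: yes, from the black bishop on e7.
Legal moves: Kh5, Kg4.
Count: 2.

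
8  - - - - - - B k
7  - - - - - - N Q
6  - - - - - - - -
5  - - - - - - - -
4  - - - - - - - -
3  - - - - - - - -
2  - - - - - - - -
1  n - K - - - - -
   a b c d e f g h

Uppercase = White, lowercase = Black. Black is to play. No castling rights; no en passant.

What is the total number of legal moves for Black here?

Black to move; king on h8.
In check: yes, from the white queen on h7.
Legal moves: none.
Count: 0.

0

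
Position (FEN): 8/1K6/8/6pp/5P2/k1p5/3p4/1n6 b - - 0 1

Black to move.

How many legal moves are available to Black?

Black to move; king on a3.
In check: no.
Legal moves: Kb4, Ka4, Kb3, Kb2, Ka2, gxf4, h4, g4, c2, d1=Q, d1=R, d1=B, d1=N.
Count: 13.

13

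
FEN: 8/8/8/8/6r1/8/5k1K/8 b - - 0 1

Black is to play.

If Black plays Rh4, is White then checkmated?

yes

After Rh4: white king on h2; in check: yes, from the black rook on h4.
King squares — g1: attacked by Kf2; h1: attacked by Rh4; g2: attacked by Kf2; g3: attacked by Kf2; h3: attacked by Rh4.
White has no legal moves → checkmate.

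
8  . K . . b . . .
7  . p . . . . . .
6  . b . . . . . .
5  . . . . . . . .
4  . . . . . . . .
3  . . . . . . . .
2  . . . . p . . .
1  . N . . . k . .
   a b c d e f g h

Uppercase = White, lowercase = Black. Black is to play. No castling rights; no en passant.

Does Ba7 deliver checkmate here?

no

After Ba7: white king on b8; in check: yes, from the black bishop on a7.
White has 5 legal replies: Kc8, Ka8, Kc7, Kxb7, Kxa7.
In check but a legal move exists → not checkmate.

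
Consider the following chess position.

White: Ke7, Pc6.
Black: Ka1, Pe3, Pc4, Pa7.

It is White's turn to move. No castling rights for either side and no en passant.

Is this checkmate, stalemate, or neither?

White to move; white king on e7.
In check: no.
Legal moves for White: Kf8, Ke8, Kd8, Kf7, Kd7, Kf6, Ke6, Kd6, c7.
White has 9 legal moves and is not in check → neither.

neither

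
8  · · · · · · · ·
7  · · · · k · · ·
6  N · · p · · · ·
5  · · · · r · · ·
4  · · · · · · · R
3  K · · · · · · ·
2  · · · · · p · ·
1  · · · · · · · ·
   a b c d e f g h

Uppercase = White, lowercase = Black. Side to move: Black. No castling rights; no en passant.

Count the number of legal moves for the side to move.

24

Black to move; king on e7.
In check: no.
Legal moves: Kf8, Ke8, Kd8, Kf7, Kd7, Kf6, Ke6, Re6, Rh5, Rg5, Rf5, Rd5, Rc5, Rb5, Ra5+, Re4, Re3+, Re2, Re1, d5, f1=Q, f1=R, f1=B, f1=N.
Count: 24.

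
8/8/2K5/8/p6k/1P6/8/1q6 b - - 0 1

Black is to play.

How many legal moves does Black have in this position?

Black to move; king on h4.
In check: no.
Legal moves: Kh5, Kg5, Kg4, Kh3, Kg3, Qh7, Qg6+, Qf5, Qe4+, Qd3, Qxb3, Qc2+, Qb2, Qa2, Qh1+, Qg1, Qf1, Qe1, Qd1, Qc1+, Qa1, axb3, a3.
Count: 23.

23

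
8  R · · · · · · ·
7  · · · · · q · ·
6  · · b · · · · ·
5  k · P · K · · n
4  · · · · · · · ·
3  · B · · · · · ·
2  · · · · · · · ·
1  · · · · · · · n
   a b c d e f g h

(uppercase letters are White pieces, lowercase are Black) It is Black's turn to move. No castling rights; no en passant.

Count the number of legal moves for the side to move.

Black to move; king on a5.
In check: yes, from the white rook on a8.
Legal moves: Kb5, Kb4, Qa7, Bxa8.
Count: 4.

4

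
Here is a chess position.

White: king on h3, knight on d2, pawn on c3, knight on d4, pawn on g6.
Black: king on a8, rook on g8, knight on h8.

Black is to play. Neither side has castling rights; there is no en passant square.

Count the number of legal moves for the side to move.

12

Black to move; king on a8.
In check: no.
Legal moves: Nf7, Nxg6, Rf8, Re8, Rd8, Rc8, Rb8, Rg7, Rxg6, Kb8, Kb7, Ka7.
Count: 12.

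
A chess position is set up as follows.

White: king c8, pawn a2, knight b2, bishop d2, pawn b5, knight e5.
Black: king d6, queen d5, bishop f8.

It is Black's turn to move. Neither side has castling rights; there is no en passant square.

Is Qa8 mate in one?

yes

After Qa8: white king on c8; in check: yes, from the black queen on a8.
King squares — b7: attacked by Qa8; c7: attacked by Kd6; d7: attacked by Kd6; b8: attacked by Qa8; d8: attacked by Qa8.
White has no legal moves → checkmate.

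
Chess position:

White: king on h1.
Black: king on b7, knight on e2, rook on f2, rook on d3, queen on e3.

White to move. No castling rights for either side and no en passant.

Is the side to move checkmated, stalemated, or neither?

White to move; white king on h1.
In check: no.
King squares — g1: attacked by Ne2; g2: attacked by Rf2; h2: attacked by Rf2.
Legal moves for White: none.
Not in check and no legal moves → stalemate.

stalemate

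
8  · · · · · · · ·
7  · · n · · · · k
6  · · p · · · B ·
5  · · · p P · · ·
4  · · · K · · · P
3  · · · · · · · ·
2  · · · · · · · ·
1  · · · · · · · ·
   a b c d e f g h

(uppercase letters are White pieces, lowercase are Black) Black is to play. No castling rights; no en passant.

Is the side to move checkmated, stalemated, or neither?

Black to move; black king on h7.
In check: yes, from the white bishop on g6.
Legal moves for Black: Kh8, Kg8, Kg7, Kh6, Kxg6.
Black is in check but has 5 legal moves → neither.

neither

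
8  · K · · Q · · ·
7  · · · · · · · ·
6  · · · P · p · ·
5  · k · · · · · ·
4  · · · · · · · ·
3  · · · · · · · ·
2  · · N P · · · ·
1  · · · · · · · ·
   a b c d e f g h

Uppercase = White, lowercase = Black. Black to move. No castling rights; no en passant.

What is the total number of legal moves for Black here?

5

Black to move; king on b5.
In check: yes, from the white queen on e8.
Legal moves: Kb6, Ka6, Kc5, Ka5, Kc4.
Count: 5.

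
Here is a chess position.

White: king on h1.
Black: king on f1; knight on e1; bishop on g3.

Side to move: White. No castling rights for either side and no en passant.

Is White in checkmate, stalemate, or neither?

stalemate

White to move; white king on h1.
In check: no.
King squares — g1: attacked by Kf1; g2: attacked by Ne1; h2: attacked by Bg3.
Legal moves for White: none.
Not in check and no legal moves → stalemate.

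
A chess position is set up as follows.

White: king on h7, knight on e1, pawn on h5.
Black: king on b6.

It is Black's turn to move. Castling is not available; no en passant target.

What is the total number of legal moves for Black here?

8

Black to move; king on b6.
In check: no.
Legal moves: Kc7, Kb7, Ka7, Kc6, Ka6, Kc5, Kb5, Ka5.
Count: 8.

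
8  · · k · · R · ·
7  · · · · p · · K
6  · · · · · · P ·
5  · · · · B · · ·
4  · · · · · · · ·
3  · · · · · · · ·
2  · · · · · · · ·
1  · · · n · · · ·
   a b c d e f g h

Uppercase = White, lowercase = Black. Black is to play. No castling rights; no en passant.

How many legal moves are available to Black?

2

Black to move; king on c8.
In check: yes, from the white rook on f8.
Legal moves: Kd7, Kb7.
Count: 2.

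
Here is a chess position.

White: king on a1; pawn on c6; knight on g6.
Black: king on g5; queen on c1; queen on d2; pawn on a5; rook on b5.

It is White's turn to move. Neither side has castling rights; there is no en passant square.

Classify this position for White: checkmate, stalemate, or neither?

checkmate

White to move; white king on a1.
In check: yes, from the black queen on c1.
King squares — b1: attacked by Qc1; a2: attacked by Qd2; b2: attacked by Qc1.
Legal moves for White: none.
In check with no legal moves → checkmate.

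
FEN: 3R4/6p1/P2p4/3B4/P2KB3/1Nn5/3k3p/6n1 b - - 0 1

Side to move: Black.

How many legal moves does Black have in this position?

Black to move; king on d2.
In check: yes, from the white knight on b3.
Legal moves: Ke2, Ke1, Kd1.
Count: 3.

3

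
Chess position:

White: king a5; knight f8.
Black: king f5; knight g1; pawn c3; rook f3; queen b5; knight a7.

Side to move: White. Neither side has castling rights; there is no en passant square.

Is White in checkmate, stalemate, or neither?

checkmate

White to move; white king on a5.
In check: yes, from the black queen on b5.
King squares — a4: attacked by Qb5; b4: attacked by Qb5; b5: attacked by Na7; a6: attacked by Qb5; b6: attacked by Qb5.
Legal moves for White: none.
In check with no legal moves → checkmate.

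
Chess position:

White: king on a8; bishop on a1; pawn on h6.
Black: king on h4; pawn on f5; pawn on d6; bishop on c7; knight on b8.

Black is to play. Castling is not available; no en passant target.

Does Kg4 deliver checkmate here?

After Kg4: white king on a8; in check: no.
White is not in check, so this cannot be checkmate.

no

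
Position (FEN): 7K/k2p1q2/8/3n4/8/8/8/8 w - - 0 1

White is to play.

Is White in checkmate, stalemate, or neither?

White to move; white king on h8.
In check: no.
King squares — g7: attacked by Qf7; h7: attacked by Qf7; g8: attacked by Qf7.
Legal moves for White: none.
Not in check and no legal moves → stalemate.

stalemate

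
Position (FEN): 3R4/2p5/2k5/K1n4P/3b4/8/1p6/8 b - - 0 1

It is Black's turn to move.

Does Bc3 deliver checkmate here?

yes

After Bc3: white king on a5; in check: yes, from the black bishop on c3.
King squares — a4: attacked by Nc5; b4: attacked by Bc3; b5: attacked by Kc6; a6: attacked by Nc5; b6: attacked by Kc6.
White has no legal moves → checkmate.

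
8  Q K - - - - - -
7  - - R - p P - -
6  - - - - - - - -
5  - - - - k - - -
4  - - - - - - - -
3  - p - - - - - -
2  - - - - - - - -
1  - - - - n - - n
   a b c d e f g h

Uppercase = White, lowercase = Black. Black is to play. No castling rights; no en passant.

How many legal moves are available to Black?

14

Black to move; king on e5.
In check: no.
Legal moves: Kf6, Ke6, Kd6, Kf5, Kf4, Kd4, Ng3, Nf2, Nf3, Nd3, Ng2, Nc2, e6, b2.
Count: 14.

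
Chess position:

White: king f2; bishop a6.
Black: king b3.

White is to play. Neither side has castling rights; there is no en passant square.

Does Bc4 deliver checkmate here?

no

After Bc4: black king on b3; in check: yes, from the white bishop on c4.
Black has 7 legal replies: Kxc4, Kb4, Ka4, Kc3, Ka3, Kc2, Kb2.
In check but a legal move exists → not checkmate.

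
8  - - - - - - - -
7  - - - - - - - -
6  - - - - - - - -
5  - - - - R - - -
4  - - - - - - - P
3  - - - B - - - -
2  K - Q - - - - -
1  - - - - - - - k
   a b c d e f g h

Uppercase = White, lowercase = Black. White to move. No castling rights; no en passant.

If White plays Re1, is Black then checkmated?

yes

After Re1: black king on h1; in check: yes, from the white rook on e1.
King squares — g1: attacked by Re1; g2: attacked by Qc2; h2: attacked by Qc2.
Black has no legal moves → checkmate.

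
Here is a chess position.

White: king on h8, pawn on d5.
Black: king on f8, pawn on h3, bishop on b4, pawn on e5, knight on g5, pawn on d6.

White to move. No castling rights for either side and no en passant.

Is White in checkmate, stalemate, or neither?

stalemate

White to move; white king on h8.
In check: no.
King squares — g7: attacked by Kf8; h7: attacked by Ng5; g8: attacked by Kf8.
Legal moves for White: none.
Not in check and no legal moves → stalemate.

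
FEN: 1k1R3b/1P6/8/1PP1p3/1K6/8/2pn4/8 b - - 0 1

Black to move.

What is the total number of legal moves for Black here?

Black to move; king on b8.
In check: yes, from the white rook on d8.
Legal moves: Kc7, Kxb7, Ka7.
Count: 3.

3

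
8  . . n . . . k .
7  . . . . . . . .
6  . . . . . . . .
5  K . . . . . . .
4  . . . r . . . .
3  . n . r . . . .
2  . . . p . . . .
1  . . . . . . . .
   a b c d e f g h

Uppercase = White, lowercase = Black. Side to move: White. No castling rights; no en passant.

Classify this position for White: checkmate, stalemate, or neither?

White to move; white king on a5.
In check: yes, from the black knight on b3.
King squares — a4: attacked by Rd4; b4: attacked by Rd4; b5: available; a6: available; b6: attacked by Nc8.
Legal moves for White: Ka6, Kb5.
White is in check but has 2 legal moves → neither.

neither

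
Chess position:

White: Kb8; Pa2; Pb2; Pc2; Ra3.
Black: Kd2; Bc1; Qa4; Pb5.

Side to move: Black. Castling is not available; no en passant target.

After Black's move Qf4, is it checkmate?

no

After Qf4: white king on b8; in check: yes, from the black queen on f4.
White has 4 legal replies: Kc8, Ka8, Kb7, Ka7.
In check but a legal move exists → not checkmate.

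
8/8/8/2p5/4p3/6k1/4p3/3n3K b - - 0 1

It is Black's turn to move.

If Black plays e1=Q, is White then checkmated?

After e1=Q: white king on h1; in check: yes, from the black queen on e1.
King squares — g1: attacked by Qe1; g2: attacked by Kg3; h2: attacked by Kg3.
White has no legal moves → checkmate.

yes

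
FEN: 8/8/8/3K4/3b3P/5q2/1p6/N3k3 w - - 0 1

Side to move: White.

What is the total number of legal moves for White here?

4

White to move; king on d5.
In check: yes, from the black queen on f3.
Legal moves: Ke6, Kd6, Kxd4, Kc4.
Count: 4.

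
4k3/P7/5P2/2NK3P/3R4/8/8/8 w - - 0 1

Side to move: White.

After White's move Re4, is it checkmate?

After Re4: black king on e8; in check: yes, from the white rook on e4.
Black has 3 legal replies: Kf8, Kd8, Kf7.
In check but a legal move exists → not checkmate.

no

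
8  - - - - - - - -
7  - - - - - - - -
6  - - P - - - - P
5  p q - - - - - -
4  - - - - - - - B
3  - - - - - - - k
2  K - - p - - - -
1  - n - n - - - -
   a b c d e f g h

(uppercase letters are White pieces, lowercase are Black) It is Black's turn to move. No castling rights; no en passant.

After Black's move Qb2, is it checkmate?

yes

After Qb2: white king on a2; in check: yes, from the black queen on b2.
King squares — a1: attacked by Qb2; b1: attacked by Qb2; b2: attacked by Nd1; a3: attacked by Nb1; b3: attacked by Qb2.
White has no legal moves → checkmate.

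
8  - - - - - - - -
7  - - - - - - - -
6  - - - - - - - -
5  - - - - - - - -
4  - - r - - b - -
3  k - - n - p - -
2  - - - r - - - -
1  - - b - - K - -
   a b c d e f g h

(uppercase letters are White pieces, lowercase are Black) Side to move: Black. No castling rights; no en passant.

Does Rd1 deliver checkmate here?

After Rd1: white king on f1; in check: yes, from the black rook on d1.
King squares — e1: attacked by Rd1; g1: attacked by Rd1; e2: attacked by Pf3; f2: attacked by Nd3; g2: attacked by Pf3.
White has no legal moves → checkmate.

yes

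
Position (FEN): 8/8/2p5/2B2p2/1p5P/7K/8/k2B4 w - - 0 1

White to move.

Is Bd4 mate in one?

no

After Bd4: black king on a1; in check: yes, from the white bishop on d4.
Black has 2 legal replies: Ka2, Kb1.
In check but a legal move exists → not checkmate.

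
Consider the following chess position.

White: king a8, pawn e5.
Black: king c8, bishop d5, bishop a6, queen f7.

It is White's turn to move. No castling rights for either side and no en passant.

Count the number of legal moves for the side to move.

0

White to move; king on a8.
In check: yes, from the black bishop on d5.
Legal moves: none.
Count: 0.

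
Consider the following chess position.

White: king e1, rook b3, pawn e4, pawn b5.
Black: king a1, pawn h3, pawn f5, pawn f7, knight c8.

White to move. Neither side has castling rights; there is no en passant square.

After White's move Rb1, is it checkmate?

no

After Rb1: black king on a1; in check: yes, from the white rook on b1.
Black has 2 legal replies: Ka2, Kxb1.
In check but a legal move exists → not checkmate.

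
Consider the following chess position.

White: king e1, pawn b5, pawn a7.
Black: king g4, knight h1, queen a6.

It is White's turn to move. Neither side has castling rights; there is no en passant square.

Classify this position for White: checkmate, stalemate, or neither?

White to move; white king on e1.
In check: no.
Legal moves for White: Ke2, Kd2, Kf1, Kd1, bxa6, a8=Q, a8=R, a8=B, a8=N, b6.
White has 10 legal moves and is not in check → neither.

neither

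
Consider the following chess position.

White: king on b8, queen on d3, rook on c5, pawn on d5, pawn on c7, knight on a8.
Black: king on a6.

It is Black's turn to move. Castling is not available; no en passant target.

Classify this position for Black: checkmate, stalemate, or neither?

checkmate

Black to move; black king on a6.
In check: yes, from the white queen on d3.
King squares — a5: attacked by Rc5; b5: attacked by Qd3; b6: attacked by Na8; a7: attacked by Kb8; b7: attacked by Kb8.
Legal moves for Black: none.
In check with no legal moves → checkmate.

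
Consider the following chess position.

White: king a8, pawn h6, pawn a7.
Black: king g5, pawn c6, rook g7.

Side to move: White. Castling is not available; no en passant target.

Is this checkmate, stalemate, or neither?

White to move; white king on a8.
In check: no.
Legal moves for White: Kb8, hxg7, h7.
White has 3 legal moves and is not in check → neither.

neither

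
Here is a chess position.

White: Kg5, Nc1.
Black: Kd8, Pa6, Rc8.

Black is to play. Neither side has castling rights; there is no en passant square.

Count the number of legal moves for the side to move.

Black to move; king on d8.
In check: no.
Legal moves: Ke8, Ke7, Kd7, Kc7, Rb8, Ra8, Rc7, Rc6, Rc5+, Rc4, Rc3, Rc2, Rxc1, a5.
Count: 14.

14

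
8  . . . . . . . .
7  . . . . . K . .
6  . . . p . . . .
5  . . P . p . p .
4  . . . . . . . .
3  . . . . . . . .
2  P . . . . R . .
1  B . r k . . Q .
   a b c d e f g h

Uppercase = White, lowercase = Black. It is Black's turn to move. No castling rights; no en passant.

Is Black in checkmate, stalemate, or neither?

checkmate

Black to move; black king on d1.
In check: yes, from the white queen on g1.
King squares — c1: own rook; e1: attacked by Qg1; c2: attacked by Rf2; d2: attacked by Rf2; e2: attacked by Rf2.
Legal moves for Black: none.
In check with no legal moves → checkmate.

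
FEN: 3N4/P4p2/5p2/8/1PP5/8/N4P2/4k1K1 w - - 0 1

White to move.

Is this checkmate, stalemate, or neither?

neither

White to move; white king on g1.
In check: no.
Legal moves for White: Nxf7, Nb7, Ne6, Nc6, Nc3, Nc1, Kh2, Kg2, Kh1, a8=Q, a8=R, a8=B, a8=N, c5, b5, f3, f4.
White has 17 legal moves and is not in check → neither.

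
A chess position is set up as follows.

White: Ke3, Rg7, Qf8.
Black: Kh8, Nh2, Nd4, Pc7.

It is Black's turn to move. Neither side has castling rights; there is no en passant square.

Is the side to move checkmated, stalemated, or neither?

Black to move; black king on h8.
In check: yes, from the white queen on f8.
King squares — g7: attacked by Qf8; h7: attacked by Rg7; g8: attacked by Rg7.
Legal moves for Black: none.
In check with no legal moves → checkmate.

checkmate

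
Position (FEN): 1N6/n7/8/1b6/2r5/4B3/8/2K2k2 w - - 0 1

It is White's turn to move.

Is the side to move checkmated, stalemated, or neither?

White to move; white king on c1.
In check: yes, from the black rook on c4.
King squares — b1: available; d1: available; b2: available; c2: attacked by Rc4; d2: available.
Legal moves for White: Kd2, Kb2, Kd1, Kb1.
White is in check but has 4 legal moves → neither.

neither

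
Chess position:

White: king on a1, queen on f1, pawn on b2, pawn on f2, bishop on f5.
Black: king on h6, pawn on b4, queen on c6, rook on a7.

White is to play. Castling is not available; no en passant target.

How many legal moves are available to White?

White to move; king on a1.
In check: yes, from the black rook on a7.
Legal moves: Kb1, Qa6.
Count: 2.

2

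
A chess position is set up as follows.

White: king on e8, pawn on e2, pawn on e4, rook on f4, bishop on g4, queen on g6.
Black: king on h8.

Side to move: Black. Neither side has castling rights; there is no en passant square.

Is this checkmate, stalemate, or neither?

Black to move; black king on h8.
In check: no.
King squares — g7: attacked by Qg6; h7: attacked by Qg6; g8: attacked by Qg6.
Legal moves for Black: none.
Not in check and no legal moves → stalemate.

stalemate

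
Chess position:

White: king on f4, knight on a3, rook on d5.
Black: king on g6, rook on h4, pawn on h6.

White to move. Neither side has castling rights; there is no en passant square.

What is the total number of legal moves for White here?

White to move; king on f4.
In check: yes, from the black rook on h4.
Legal moves: Ke5, Kg3, Kf3, Ke3.
Count: 4.

4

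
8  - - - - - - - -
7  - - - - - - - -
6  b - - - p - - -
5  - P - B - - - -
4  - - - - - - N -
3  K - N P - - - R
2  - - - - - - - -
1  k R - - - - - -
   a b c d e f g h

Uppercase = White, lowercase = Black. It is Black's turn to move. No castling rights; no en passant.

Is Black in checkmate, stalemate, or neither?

Black to move; black king on a1.
In check: yes, from the white rook on b1.
King squares — b1: attacked by Nc3; a2: attacked by Ka3; b2: attacked by Rb1.
Legal moves for Black: none.
In check with no legal moves → checkmate.

checkmate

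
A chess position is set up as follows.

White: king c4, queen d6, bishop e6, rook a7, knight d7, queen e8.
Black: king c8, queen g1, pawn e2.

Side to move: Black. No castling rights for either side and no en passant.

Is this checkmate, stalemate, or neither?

Black to move; black king on c8.
In check: yes, from the white queen on e8.
King squares — b7: attacked by Ra7; c7: attacked by Qd6; d7: attacked by Qd6; b8: attacked by Qd6; d8: attacked by Qe8.
Legal moves for Black: none.
In check with no legal moves → checkmate.

checkmate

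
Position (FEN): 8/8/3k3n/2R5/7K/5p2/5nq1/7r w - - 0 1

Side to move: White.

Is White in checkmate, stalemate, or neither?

White to move; white king on h4.
In check: yes, from the black rook on h1.
King squares — g3: attacked by Qg2; h3: attacked by Rh1; g4: attacked by Nf2; g5: attacked by Qg2; h5: attacked by Rh1.
Legal moves for White: none.
In check with no legal moves → checkmate.

checkmate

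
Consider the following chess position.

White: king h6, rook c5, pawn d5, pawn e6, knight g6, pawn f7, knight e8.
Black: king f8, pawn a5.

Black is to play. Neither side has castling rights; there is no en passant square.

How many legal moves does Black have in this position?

Black to move; king on f8.
In check: yes, from the white knight on g6.
Legal moves: none.
Count: 0.

0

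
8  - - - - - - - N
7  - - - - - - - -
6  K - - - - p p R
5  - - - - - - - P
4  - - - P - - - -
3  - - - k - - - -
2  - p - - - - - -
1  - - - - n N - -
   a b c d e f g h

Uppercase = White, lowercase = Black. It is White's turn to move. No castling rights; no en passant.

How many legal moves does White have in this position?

White to move; king on a6.
In check: no.
Legal moves: Nf7, Nxg6, Rh7, Rxg6, Kb7, Ka7, Kb6, Kb5, Ka5, Ng3, Ne3, Nh2, Nd2, hxg6, d5.
Count: 15.

15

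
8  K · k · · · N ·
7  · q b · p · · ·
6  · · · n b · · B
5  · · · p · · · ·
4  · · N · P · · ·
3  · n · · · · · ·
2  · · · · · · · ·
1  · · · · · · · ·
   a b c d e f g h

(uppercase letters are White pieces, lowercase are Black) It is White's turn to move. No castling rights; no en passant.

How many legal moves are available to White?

0

White to move; king on a8.
In check: yes, from the black queen on b7.
Legal moves: none.
Count: 0.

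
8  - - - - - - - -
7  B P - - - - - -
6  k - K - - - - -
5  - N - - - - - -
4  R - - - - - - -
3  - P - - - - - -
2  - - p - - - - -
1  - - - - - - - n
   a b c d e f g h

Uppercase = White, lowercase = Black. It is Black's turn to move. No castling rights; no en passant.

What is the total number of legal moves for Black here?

Black to move; king on a6.
In check: yes, from the white rook on a4.
Legal moves: none.
Count: 0.

0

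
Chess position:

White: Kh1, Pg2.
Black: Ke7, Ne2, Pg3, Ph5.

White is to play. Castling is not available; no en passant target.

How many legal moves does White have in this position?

0

White to move; king on h1.
In check: no.
Legal moves: none.
Count: 0.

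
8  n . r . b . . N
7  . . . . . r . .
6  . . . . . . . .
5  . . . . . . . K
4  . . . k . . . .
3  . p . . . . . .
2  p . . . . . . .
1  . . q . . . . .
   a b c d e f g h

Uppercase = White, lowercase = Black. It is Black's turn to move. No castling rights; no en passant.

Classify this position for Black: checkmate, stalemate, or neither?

neither

Black to move; black king on d4.
In check: no.
Legal moves for Black include: Bd7, Bc6, Bb5, Ba4, Rd8, Rb8, Rcc7, Rc6, Rc5+, Rc4, Rc3, Rc2, Nc7, Nb6, Rf8+, Rh7+, Rg7+, Re7+, ... (list truncated; more exist).
Black has legal moves and is not in check → neither.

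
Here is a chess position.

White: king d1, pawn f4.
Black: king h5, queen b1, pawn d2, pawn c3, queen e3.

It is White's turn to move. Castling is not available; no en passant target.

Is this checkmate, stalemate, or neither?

White to move; white king on d1.
In check: yes, from the black queen on b1.
King squares — c1: attacked by Qb1; e1: attacked by Qb1; c2: attacked by Qb1; d2: attacked by Pc3; e2: attacked by Qe3.
Legal moves for White: none.
In check with no legal moves → checkmate.

checkmate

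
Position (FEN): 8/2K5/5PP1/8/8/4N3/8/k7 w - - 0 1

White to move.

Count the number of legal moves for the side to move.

White to move; king on c7.
In check: no.
Legal moves: Kd8, Kc8, Kb8, Kd7, Kb7, Kd6, Kc6, Kb6, Nf5, Nd5, Ng4, Nc4, Ng2, Nc2+, Nf1, Nd1, g7, f7.
Count: 18.

18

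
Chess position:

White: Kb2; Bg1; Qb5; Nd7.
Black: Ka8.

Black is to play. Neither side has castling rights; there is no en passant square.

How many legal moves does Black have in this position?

0

Black to move; king on a8.
In check: no.
Legal moves: none.
Count: 0.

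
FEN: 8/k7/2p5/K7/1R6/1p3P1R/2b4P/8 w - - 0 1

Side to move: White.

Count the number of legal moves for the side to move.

White to move; king on a5.
In check: no.
Legal moves: Ka4, Rb8, Rb7+, Rb6, Rb5, Rbh4, Rg4, Rf4, Re4, Rd4, Rc4, Ra4, Rxb3, Rh8, Rh7+, Rh6, Rh5, Rhh4, Rg3, f4.
Count: 20.

20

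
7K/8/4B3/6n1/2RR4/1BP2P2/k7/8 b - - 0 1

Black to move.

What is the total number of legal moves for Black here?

5

Black to move; king on a2.
In check: yes, from the white bishop on b3.
Legal moves: Kxb3, Ka3, Kb2, Kb1, Ka1.
Count: 5.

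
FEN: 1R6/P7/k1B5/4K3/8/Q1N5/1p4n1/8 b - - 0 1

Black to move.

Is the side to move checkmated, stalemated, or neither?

Black to move; black king on a6.
In check: yes, from the white queen on a3.
King squares — a5: attacked by Qa3; b5: attacked by Nc3; b6: attacked by Rb8; a7: attacked by Qa3; b7: attacked by Bc6.
Legal moves for Black: none.
In check with no legal moves → checkmate.

checkmate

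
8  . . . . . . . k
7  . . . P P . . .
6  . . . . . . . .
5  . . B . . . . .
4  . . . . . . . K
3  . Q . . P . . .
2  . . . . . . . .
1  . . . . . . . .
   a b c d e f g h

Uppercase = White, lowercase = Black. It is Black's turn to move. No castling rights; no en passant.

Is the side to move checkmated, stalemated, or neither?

neither

Black to move; black king on h8.
In check: no.
Legal moves for Black: Kh7, Kg7.
Black has 2 legal moves and is not in check → neither.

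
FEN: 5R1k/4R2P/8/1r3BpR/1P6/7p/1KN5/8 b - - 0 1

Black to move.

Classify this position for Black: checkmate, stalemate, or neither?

Black to move; black king on h8.
In check: yes, from the white rook on f8.
King squares — g7: attacked by Re7; h7: attacked by Bf5; g8: attacked by Ph7.
Legal moves for Black: none.
In check with no legal moves → checkmate.

checkmate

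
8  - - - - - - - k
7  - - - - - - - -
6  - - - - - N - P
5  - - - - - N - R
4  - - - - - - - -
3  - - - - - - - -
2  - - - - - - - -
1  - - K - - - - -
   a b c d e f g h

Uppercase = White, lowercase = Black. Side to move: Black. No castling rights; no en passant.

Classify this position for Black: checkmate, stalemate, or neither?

stalemate

Black to move; black king on h8.
In check: no.
King squares — g7: attacked by Nf5; h7: attacked by Nf6; g8: attacked by Nf6.
Legal moves for Black: none.
Not in check and no legal moves → stalemate.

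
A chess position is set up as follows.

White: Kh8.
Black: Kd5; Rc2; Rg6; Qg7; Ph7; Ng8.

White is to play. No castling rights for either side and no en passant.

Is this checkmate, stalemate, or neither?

White to move; white king on h8.
In check: yes, from the black queen on g7.
King squares — g7: attacked by Rg6; h7: attacked by Qg7; g8: attacked by Qg7.
Legal moves for White: none.
In check with no legal moves → checkmate.

checkmate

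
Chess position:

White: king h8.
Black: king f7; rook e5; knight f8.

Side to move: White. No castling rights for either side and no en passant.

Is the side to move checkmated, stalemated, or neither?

stalemate

White to move; white king on h8.
In check: no.
King squares — g7: attacked by Kf7; h7: attacked by Nf8; g8: attacked by Kf7.
Legal moves for White: none.
Not in check and no legal moves → stalemate.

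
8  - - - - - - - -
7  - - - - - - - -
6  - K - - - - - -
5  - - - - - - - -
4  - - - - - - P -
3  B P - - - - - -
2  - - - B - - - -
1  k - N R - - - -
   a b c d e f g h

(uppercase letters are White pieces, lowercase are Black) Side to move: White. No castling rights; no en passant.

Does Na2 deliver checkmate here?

After Na2: black king on a1; in check: yes, from the white rook on d1.
Black has 1 legal reply: Kxa2.
In check but a legal move exists → not checkmate.

no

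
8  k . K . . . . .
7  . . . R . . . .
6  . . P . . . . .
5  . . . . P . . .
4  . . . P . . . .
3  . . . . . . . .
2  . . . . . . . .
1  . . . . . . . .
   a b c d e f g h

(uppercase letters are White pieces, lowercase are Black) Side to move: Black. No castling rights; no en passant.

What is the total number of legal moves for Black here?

0

Black to move; king on a8.
In check: no.
Legal moves: none.
Count: 0.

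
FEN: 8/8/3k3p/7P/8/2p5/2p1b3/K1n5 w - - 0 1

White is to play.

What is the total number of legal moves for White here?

White to move; king on a1.
In check: no.
Legal moves: none.
Count: 0.

0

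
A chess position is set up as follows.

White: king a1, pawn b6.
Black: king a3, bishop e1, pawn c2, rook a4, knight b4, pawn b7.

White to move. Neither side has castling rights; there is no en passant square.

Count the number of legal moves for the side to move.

0

White to move; king on a1.
In check: no.
Legal moves: none.
Count: 0.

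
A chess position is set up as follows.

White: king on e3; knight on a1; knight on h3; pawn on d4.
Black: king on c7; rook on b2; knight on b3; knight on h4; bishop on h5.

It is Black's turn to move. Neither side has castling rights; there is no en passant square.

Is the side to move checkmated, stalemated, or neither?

Black to move; black king on c7.
In check: no.
Legal moves for Black include: Kd8, Kc8, Kb8, Kd7, Kb7, Kd6, Kc6, Kb6, Be8, Bf7, Bg6, Bg4, Bf3, Be2, Bd1, Ng6, Nf5+, Nf3, ... (list truncated; more exist).
Black has legal moves and is not in check → neither.

neither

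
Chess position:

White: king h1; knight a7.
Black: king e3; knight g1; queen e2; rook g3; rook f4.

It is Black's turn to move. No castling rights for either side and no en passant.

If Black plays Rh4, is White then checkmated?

yes

After Rh4: white king on h1; in check: yes, from the black rook on h4.
King squares — g1: attacked by Rg3; g2: attacked by Qe2; h2: attacked by Qe2.
White has no legal moves → checkmate.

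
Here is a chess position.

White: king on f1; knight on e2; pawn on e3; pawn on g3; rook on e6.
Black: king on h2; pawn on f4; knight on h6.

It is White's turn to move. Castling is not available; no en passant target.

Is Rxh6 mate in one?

yes

After Rxh6: black king on h2; in check: yes, from the white rook on h6.
King squares — g1: attacked by Kf1; h1: attacked by Rh6; g2: attacked by Kf1; g3: attacked by Ne2; h3: attacked by Rh6.
Black has no legal moves → checkmate.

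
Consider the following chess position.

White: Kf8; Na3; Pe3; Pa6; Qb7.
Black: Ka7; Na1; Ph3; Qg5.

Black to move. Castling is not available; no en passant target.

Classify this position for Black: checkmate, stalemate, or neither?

Black to move; black king on a7.
In check: yes, from the white queen on b7.
King squares — a6: attacked by Qb7; b6: attacked by Qb7; b7: attacked by Pa6; a8: attacked by Qb7; b8: attacked by Qb7.
Legal moves for Black: none.
In check with no legal moves → checkmate.

checkmate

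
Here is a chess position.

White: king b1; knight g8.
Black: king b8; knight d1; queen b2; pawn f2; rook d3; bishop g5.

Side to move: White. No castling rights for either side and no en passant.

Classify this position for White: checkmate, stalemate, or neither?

White to move; white king on b1.
In check: yes, from the black queen on b2.
King squares — a1: attacked by Qb2; c1: attacked by Qb2; a2: attacked by Qb2; b2: attacked by Nd1; c2: attacked by Qb2.
Legal moves for White: none.
In check with no legal moves → checkmate.

checkmate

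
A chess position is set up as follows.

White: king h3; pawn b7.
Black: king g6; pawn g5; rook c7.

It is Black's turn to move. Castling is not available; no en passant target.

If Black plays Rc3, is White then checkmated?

After Rc3: white king on h3; in check: yes, from the black rook on c3.
White has 3 legal replies: Kg4, Kh2, Kg2.
In check but a legal move exists → not checkmate.

no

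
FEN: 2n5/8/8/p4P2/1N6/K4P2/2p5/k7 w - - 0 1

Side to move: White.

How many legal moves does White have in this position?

White to move; king on a3.
In check: no.
Legal moves: Nc6, Na6, Nd5, Nd3, Nxc2+, Na2, Ka4, Kb3, f6, f4.
Count: 10.

10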